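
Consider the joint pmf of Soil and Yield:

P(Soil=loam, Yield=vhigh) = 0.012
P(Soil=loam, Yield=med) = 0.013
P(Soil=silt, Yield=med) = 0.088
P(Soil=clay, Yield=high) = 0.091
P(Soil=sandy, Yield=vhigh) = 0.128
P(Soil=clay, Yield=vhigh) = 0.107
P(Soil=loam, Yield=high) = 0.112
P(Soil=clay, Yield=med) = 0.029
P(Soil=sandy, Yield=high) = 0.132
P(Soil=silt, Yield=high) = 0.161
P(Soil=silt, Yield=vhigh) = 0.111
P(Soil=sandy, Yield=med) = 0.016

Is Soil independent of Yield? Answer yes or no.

P(Soil=loam) = 0.137 and P(Yield=high) = 0.496, so their product is 0.06795, but P(Soil=loam, Yield=high) = 0.112. Since these differ, Soil and Yield are not independent.

no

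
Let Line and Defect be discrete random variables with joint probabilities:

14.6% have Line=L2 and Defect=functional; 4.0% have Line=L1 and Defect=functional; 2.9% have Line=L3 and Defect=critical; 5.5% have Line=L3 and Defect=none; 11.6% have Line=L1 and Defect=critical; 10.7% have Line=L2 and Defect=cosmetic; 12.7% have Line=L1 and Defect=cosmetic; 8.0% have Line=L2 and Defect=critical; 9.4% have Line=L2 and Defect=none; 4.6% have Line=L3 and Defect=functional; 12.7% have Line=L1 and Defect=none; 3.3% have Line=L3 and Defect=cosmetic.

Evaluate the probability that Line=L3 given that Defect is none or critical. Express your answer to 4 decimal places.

P(Defect=none) = 0.127 + 0.094 + 0.055 = 0.276.
P(Defect=critical) = 0.116 + 0.080 + 0.029 = 0.225.
P(Defect ∈ {none, critical}) = 0.276 + 0.225 = 0.501; P(Line=L3, Defect ∈ {none, critical}) = 0.055 + 0.029 = 0.084.
P(Line=L3 | Defect ∈ {none, critical}) = 0.084/0.501 = 0.1677.

0.1677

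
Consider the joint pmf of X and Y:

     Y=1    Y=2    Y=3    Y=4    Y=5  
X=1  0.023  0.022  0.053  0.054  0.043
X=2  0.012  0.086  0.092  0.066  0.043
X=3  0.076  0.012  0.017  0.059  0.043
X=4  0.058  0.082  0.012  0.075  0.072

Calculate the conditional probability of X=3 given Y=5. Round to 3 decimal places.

0.214

P(Y=5) = 0.043 + 0.043 + 0.043 + 0.072 = 0.201.
P(X=3 | Y=5) = 0.043/0.201 = 0.214.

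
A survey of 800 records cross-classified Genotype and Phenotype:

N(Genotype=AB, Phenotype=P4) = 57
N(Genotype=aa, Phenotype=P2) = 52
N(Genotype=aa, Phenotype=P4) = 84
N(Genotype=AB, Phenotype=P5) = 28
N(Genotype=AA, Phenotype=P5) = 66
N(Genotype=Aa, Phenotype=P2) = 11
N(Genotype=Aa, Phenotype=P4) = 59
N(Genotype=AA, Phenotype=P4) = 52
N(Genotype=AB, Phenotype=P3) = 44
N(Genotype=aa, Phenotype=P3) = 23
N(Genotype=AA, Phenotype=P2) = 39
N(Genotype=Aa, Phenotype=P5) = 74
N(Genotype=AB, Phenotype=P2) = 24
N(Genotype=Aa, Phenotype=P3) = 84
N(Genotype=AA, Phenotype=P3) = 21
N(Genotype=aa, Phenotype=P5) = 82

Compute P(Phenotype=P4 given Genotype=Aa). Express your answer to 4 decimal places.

0.2588

Total with Genotype=Aa: 11 + 84 + 59 + 74 = 228.
P(Phenotype=P4 | Genotype=Aa) = 59/228 = 0.2588.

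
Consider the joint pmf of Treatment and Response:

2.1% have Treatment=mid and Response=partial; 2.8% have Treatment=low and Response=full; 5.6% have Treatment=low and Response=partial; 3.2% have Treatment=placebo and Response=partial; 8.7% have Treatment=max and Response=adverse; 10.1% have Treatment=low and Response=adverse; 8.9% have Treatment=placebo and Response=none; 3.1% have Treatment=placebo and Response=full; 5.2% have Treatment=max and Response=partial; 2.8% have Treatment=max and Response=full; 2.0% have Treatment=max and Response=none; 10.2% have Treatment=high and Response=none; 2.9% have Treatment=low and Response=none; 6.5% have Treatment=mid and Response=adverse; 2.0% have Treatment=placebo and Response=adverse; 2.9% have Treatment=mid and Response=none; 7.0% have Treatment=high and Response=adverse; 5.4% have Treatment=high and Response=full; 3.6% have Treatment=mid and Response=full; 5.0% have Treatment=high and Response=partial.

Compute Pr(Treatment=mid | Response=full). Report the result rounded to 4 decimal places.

P(Response=full) = 0.031 + 0.028 + 0.036 + 0.054 + 0.028 = 0.177.
P(Treatment=mid | Response=full) = 0.036/0.177 = 0.2034.

0.2034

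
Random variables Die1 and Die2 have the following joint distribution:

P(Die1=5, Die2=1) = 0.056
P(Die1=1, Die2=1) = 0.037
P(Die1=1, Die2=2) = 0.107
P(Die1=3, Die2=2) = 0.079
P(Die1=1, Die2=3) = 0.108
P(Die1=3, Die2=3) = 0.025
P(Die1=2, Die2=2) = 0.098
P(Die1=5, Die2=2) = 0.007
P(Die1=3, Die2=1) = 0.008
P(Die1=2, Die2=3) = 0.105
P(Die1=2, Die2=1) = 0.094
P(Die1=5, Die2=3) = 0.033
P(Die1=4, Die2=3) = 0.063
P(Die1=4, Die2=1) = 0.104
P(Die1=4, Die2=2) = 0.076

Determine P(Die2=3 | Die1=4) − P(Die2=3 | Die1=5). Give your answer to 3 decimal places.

P(Die1=4) = 0.104 + 0.076 + 0.063 = 0.243; P(Die2=3 | Die1=4) = 0.063/0.243 = 0.2593.
P(Die1=5) = 0.056 + 0.007 + 0.033 = 0.096; P(Die2=3 | Die1=5) = 0.033/0.096 = 0.3438.
Difference = -0.084.

-0.084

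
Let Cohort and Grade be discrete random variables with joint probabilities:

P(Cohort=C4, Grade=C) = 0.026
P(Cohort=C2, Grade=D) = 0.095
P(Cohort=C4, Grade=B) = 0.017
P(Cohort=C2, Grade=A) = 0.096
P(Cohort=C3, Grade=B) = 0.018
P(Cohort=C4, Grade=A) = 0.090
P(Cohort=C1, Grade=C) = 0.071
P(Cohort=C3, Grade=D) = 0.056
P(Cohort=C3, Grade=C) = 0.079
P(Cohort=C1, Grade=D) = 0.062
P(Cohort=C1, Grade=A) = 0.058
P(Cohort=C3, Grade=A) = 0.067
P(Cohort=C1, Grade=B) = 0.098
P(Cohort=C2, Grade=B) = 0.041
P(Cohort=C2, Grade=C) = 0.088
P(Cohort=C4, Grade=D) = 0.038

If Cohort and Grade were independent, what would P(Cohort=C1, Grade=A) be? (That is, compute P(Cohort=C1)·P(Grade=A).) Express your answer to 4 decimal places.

0.0899

P(Cohort=C1) = 0.058 + 0.098 + 0.071 + 0.062 = 0.289.
P(Grade=A) = 0.058 + 0.096 + 0.067 + 0.090 = 0.311.
Product: 0.289 × 0.311 = 0.0899.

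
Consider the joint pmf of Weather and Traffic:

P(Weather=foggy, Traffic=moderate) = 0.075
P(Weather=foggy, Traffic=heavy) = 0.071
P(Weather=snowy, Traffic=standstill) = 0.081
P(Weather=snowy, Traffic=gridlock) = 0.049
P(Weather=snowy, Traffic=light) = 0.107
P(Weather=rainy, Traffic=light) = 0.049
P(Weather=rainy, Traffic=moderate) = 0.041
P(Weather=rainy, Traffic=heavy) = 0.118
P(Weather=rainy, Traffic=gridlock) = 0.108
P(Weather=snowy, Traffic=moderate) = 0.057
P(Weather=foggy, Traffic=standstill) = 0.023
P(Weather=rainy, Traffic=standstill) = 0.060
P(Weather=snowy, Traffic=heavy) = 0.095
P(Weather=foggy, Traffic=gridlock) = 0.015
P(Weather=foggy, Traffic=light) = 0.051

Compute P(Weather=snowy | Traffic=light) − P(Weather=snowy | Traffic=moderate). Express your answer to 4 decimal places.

P(Traffic=light) = 0.049 + 0.107 + 0.051 = 0.207; P(Weather=snowy | Traffic=light) = 0.107/0.207 = 0.51691.
P(Traffic=moderate) = 0.041 + 0.057 + 0.075 = 0.173; P(Weather=snowy | Traffic=moderate) = 0.057/0.173 = 0.32948.
Difference = 0.1874.

0.1874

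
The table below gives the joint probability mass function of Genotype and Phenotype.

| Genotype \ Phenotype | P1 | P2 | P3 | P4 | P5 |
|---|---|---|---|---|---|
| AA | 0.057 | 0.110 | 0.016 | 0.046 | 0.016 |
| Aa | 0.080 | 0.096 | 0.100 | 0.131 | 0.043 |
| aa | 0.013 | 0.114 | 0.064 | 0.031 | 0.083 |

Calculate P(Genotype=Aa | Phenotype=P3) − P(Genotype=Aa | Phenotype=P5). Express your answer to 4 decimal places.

0.2527

P(Phenotype=P3) = 0.016 + 0.100 + 0.064 = 0.180; P(Genotype=Aa | Phenotype=P3) = 0.100/0.180 = 0.55556.
P(Phenotype=P5) = 0.016 + 0.043 + 0.083 = 0.142; P(Genotype=Aa | Phenotype=P5) = 0.043/0.142 = 0.30282.
Difference = 0.2527.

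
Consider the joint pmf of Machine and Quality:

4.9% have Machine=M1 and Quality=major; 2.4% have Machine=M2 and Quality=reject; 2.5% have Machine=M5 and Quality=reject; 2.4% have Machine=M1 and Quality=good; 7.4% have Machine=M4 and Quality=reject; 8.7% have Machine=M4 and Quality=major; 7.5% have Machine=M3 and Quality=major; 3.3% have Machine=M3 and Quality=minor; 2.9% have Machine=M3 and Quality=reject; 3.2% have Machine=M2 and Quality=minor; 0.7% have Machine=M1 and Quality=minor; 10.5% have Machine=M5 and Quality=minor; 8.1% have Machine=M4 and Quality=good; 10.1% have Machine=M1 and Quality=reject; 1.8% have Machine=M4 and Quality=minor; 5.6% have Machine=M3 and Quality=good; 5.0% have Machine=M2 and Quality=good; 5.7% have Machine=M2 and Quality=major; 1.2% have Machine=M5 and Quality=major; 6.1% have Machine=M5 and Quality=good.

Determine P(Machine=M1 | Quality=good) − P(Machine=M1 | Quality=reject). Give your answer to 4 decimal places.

-0.3110

P(Quality=good) = 0.024 + 0.050 + 0.056 + 0.081 + 0.061 = 0.272; P(Machine=M1 | Quality=good) = 0.024/0.272 = 0.08824.
P(Quality=reject) = 0.101 + 0.024 + 0.029 + 0.074 + 0.025 = 0.253; P(Machine=M1 | Quality=reject) = 0.101/0.253 = 0.39921.
Difference = -0.3110.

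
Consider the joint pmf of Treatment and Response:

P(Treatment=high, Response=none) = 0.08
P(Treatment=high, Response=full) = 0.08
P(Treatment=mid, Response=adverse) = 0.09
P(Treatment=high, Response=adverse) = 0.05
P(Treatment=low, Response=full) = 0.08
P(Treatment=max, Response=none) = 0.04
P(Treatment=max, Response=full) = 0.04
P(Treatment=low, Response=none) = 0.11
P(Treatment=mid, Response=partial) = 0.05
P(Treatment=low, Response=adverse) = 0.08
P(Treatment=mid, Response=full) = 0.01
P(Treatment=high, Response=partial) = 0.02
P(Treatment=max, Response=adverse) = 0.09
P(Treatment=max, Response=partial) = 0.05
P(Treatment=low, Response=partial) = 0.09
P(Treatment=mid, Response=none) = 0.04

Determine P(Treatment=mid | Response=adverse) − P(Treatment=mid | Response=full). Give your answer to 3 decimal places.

0.243

P(Response=adverse) = 0.08 + 0.09 + 0.05 + 0.09 = 0.31; P(Treatment=mid | Response=adverse) = 0.09/0.31 = 0.2903.
P(Response=full) = 0.08 + 0.01 + 0.08 + 0.04 = 0.21; P(Treatment=mid | Response=full) = 0.01/0.21 = 0.0476.
Difference = 0.243.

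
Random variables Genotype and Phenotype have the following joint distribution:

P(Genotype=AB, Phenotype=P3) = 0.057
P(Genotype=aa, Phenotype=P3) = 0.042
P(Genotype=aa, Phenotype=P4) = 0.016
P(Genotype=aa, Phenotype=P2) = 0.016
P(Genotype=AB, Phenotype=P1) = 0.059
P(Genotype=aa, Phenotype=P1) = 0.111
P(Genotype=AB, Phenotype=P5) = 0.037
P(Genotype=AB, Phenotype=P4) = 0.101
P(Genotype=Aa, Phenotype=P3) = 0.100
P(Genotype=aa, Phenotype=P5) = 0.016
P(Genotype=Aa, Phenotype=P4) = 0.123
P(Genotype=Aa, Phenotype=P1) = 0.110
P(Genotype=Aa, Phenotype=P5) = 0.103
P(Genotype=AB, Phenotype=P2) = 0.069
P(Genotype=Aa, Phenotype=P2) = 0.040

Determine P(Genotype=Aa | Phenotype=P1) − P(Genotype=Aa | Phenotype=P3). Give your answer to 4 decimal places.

P(Phenotype=P1) = 0.110 + 0.111 + 0.059 = 0.280; P(Genotype=Aa | Phenotype=P1) = 0.110/0.280 = 0.39286.
P(Phenotype=P3) = 0.100 + 0.042 + 0.057 = 0.199; P(Genotype=Aa | Phenotype=P3) = 0.100/0.199 = 0.50251.
Difference = -0.1097.

-0.1097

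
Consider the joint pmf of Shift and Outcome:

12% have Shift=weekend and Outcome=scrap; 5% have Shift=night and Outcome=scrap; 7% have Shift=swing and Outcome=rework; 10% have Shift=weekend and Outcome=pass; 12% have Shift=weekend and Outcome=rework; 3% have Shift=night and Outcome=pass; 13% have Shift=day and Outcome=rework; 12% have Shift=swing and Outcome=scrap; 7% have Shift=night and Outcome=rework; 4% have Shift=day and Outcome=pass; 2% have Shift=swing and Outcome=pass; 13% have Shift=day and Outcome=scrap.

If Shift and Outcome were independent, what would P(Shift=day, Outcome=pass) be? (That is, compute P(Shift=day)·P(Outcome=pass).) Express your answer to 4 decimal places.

0.0570

P(Shift=day) = 0.04 + 0.13 + 0.13 = 0.30.
P(Outcome=pass) = 0.04 + 0.02 + 0.03 + 0.10 = 0.19.
Product: 0.30 × 0.19 = 0.0570.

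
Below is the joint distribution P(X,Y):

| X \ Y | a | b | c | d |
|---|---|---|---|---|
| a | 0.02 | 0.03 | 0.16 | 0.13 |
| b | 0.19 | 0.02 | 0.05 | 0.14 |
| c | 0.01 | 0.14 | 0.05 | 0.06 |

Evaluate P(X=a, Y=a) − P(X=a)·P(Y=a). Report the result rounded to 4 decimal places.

P(X=a) = 0.02 + 0.03 + 0.16 + 0.13 = 0.34.
P(Y=a) = 0.02 + 0.19 + 0.01 = 0.22.
P(X=a, Y=a) − P(X=a)P(Y=a) = 0.02 − 0.34×0.22 = -0.0548.

-0.0548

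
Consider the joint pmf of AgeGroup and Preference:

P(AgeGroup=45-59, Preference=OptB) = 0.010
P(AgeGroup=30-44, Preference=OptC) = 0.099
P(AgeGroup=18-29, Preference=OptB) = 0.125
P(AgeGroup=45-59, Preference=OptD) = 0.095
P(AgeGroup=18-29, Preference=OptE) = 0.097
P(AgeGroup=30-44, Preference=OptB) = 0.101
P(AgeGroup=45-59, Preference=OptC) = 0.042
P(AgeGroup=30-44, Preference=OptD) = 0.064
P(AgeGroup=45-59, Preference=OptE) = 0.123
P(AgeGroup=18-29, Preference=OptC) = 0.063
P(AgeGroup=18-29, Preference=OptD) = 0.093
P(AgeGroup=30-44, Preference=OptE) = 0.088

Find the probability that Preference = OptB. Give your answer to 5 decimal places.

0.23600

P(Preference=OptB) = 0.125 + 0.101 + 0.010 = 0.236.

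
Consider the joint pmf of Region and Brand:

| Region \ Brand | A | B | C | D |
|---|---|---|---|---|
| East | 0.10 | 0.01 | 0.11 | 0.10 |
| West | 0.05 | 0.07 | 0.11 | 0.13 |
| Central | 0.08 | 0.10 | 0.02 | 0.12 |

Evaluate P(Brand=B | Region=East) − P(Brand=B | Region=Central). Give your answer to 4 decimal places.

P(Region=East) = 0.10 + 0.01 + 0.11 + 0.10 = 0.32; P(Brand=B | Region=East) = 0.01/0.32 = 0.03125.
P(Region=Central) = 0.08 + 0.10 + 0.02 + 0.12 = 0.32; P(Brand=B | Region=Central) = 0.10/0.32 = 0.31250.
Difference = -0.2813.

-0.2813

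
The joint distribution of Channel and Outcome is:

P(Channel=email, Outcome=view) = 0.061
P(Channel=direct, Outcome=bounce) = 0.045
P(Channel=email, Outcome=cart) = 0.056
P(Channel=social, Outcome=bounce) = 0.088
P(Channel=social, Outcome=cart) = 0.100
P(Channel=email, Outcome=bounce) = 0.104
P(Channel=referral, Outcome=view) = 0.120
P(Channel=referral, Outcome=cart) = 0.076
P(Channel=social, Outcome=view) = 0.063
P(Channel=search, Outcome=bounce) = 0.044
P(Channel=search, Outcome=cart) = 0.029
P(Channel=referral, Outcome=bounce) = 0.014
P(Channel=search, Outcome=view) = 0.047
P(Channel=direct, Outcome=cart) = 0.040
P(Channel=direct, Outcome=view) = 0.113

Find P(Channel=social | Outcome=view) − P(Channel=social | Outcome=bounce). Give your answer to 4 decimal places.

P(Outcome=view) = 0.061 + 0.047 + 0.063 + 0.113 + 0.120 = 0.404; P(Channel=social | Outcome=view) = 0.063/0.404 = 0.15594.
P(Outcome=bounce) = 0.104 + 0.044 + 0.088 + 0.045 + 0.014 = 0.295; P(Channel=social | Outcome=bounce) = 0.088/0.295 = 0.29831.
Difference = -0.1424.

-0.1424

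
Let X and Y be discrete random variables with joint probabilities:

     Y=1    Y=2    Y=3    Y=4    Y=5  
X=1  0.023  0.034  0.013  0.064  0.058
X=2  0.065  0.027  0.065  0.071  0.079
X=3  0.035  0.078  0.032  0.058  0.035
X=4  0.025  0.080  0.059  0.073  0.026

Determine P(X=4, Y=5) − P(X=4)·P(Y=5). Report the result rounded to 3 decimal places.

P(X=4) = 0.025 + 0.080 + 0.059 + 0.073 + 0.026 = 0.263.
P(Y=5) = 0.058 + 0.079 + 0.035 + 0.026 = 0.198.
P(X=4, Y=5) − P(X=4)P(Y=5) = 0.026 − 0.263×0.198 = -0.026.

-0.026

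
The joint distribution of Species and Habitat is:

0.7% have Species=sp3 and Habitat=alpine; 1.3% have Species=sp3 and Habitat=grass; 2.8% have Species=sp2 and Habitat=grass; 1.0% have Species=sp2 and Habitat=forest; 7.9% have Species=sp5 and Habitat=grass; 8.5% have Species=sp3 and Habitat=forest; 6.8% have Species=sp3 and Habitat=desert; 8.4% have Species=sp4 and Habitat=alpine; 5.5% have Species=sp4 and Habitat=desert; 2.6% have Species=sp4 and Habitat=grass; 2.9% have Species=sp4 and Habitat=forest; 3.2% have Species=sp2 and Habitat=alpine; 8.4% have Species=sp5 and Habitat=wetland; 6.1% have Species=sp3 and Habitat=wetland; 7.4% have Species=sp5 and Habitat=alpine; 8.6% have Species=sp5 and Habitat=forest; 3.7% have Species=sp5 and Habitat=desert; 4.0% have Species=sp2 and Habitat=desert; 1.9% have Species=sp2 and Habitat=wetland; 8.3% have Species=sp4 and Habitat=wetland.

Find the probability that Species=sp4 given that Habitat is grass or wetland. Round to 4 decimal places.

0.2774

P(Habitat=grass) = 0.028 + 0.013 + 0.026 + 0.079 = 0.146.
P(Habitat=wetland) = 0.019 + 0.061 + 0.083 + 0.084 = 0.247.
P(Habitat ∈ {grass, wetland}) = 0.146 + 0.247 = 0.393; P(Species=sp4, Habitat ∈ {grass, wetland}) = 0.026 + 0.083 = 0.109.
P(Species=sp4 | Habitat ∈ {grass, wetland}) = 0.109/0.393 = 0.2774.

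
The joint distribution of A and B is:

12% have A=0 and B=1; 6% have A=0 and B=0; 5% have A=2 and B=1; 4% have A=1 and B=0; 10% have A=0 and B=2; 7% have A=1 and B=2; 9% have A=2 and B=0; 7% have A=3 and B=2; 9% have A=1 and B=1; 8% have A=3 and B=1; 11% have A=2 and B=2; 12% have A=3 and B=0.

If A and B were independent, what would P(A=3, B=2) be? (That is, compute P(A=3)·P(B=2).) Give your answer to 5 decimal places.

P(A=3) = 0.12 + 0.08 + 0.07 = 0.27.
P(B=2) = 0.10 + 0.07 + 0.11 + 0.07 = 0.35.
Product: 0.27 × 0.35 = 0.09450.

0.09450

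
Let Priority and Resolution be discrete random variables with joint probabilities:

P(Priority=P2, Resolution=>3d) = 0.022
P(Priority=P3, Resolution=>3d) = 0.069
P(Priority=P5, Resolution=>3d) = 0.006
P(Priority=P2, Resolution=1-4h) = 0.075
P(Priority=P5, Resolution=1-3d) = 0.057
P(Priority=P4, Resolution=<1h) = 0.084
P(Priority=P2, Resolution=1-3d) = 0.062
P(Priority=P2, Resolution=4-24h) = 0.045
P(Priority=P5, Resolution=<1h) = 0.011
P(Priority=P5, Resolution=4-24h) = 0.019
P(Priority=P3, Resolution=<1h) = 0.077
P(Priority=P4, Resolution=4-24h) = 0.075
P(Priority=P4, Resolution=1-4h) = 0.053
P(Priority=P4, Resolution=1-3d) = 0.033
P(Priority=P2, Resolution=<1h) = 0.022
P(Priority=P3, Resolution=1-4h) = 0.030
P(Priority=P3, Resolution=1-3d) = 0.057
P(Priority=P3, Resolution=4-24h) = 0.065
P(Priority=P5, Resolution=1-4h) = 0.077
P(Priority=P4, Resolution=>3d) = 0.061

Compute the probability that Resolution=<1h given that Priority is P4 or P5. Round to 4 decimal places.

0.1996

P(Priority=P4) = 0.084 + 0.053 + 0.075 + 0.033 + 0.061 = 0.306.
P(Priority=P5) = 0.011 + 0.077 + 0.019 + 0.057 + 0.006 = 0.170.
P(Priority ∈ {P4, P5}) = 0.306 + 0.170 = 0.476; P(Resolution=<1h, Priority ∈ {P4, P5}) = 0.084 + 0.011 = 0.095.
P(Resolution=<1h | Priority ∈ {P4, P5}) = 0.095/0.476 = 0.1996.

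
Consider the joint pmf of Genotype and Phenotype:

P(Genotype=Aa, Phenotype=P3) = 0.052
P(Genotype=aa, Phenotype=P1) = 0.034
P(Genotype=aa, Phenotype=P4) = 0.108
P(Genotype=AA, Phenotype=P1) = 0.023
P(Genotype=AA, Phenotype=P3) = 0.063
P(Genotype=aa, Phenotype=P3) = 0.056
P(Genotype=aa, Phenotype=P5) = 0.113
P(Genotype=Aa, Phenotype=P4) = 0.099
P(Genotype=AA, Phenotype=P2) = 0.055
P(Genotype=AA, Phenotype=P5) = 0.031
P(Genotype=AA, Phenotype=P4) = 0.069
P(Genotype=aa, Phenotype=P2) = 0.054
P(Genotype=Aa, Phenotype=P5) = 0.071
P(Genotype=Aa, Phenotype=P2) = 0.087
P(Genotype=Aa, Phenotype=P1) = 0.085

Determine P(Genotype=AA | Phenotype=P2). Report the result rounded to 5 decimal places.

P(Phenotype=P2) = 0.055 + 0.087 + 0.054 = 0.196.
P(Genotype=AA | Phenotype=P2) = 0.055/0.196 = 0.28061.

0.28061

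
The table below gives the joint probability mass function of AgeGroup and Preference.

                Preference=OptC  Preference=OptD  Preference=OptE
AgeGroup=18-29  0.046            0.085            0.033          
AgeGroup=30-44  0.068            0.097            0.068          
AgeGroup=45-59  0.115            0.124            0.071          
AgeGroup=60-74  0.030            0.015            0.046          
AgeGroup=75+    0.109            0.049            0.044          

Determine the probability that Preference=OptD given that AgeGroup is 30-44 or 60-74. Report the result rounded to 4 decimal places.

P(AgeGroup=30-44) = 0.068 + 0.097 + 0.068 = 0.233.
P(AgeGroup=60-74) = 0.030 + 0.015 + 0.046 = 0.091.
P(AgeGroup ∈ {30-44, 60-74}) = 0.233 + 0.091 = 0.324; P(Preference=OptD, AgeGroup ∈ {30-44, 60-74}) = 0.097 + 0.015 = 0.112.
P(Preference=OptD | AgeGroup ∈ {30-44, 60-74}) = 0.112/0.324 = 0.3457.

0.3457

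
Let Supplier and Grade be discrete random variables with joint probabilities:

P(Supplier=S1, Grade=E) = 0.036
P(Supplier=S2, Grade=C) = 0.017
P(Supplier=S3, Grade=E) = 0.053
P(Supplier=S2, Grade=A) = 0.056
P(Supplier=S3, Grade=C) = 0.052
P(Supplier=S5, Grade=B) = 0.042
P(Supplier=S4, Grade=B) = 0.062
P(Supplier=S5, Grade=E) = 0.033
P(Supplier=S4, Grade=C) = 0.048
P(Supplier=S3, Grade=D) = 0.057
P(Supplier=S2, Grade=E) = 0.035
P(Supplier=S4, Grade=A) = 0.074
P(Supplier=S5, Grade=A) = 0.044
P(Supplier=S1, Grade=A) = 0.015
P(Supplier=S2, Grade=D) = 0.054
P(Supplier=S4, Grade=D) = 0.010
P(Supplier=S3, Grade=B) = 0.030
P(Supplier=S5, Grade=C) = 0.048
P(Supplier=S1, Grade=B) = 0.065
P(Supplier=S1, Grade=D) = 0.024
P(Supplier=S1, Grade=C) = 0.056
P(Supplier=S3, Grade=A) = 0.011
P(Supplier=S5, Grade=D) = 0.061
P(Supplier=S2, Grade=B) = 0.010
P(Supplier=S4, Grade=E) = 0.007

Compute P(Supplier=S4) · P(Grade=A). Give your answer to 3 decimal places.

P(Supplier=S4) = 0.074 + 0.062 + 0.048 + 0.010 + 0.007 = 0.201.
P(Grade=A) = 0.015 + 0.056 + 0.011 + 0.074 + 0.044 = 0.200.
Product: 0.201 × 0.200 = 0.040.

0.040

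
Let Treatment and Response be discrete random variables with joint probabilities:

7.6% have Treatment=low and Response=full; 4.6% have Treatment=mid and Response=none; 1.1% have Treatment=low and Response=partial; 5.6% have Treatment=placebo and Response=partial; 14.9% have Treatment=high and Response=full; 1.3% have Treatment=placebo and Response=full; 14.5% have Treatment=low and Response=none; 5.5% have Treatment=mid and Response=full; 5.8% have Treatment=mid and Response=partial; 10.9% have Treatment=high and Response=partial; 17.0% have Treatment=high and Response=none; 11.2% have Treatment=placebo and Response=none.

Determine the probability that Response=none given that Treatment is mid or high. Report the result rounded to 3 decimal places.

P(Treatment=mid) = 0.046 + 0.058 + 0.055 = 0.159.
P(Treatment=high) = 0.170 + 0.109 + 0.149 = 0.428.
P(Treatment ∈ {mid, high}) = 0.159 + 0.428 = 0.587; P(Response=none, Treatment ∈ {mid, high}) = 0.046 + 0.170 = 0.216.
P(Response=none | Treatment ∈ {mid, high}) = 0.216/0.587 = 0.368.

0.368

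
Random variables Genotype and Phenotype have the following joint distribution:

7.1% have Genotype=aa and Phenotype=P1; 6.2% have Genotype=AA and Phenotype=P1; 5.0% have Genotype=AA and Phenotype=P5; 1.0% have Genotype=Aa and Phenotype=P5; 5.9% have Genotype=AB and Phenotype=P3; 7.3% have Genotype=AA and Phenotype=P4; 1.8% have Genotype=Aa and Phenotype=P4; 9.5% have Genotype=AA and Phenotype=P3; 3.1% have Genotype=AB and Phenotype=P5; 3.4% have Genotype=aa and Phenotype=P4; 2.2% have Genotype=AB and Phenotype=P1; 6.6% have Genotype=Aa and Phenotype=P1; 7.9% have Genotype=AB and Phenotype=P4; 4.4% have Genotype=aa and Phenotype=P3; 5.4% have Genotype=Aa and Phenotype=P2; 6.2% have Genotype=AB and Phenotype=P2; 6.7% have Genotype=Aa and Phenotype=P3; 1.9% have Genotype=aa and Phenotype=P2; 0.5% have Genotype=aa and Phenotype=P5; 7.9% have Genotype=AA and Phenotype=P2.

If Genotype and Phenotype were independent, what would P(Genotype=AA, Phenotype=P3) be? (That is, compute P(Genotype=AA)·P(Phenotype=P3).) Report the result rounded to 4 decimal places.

0.0951

P(Genotype=AA) = 0.062 + 0.079 + 0.095 + 0.073 + 0.050 = 0.359.
P(Phenotype=P3) = 0.095 + 0.067 + 0.044 + 0.059 = 0.265.
Product: 0.359 × 0.265 = 0.0951.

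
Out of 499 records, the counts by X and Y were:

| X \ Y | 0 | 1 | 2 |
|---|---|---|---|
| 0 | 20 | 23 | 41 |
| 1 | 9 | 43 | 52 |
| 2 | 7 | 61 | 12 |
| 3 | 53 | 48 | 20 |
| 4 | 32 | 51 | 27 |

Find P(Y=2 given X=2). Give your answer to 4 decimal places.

0.1500

Total with X=2: 7 + 61 + 12 = 80.
P(Y=2 | X=2) = 12/80 = 0.1500.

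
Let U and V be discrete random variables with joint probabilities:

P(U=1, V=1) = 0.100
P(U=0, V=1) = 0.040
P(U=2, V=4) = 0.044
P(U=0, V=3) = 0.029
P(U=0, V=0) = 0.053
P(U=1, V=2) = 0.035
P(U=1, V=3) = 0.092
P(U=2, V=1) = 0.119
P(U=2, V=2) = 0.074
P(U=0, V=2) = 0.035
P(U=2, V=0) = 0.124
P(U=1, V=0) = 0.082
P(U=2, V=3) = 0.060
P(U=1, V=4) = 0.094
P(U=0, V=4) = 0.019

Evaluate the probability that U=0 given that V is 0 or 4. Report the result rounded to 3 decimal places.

0.173

P(V=0) = 0.053 + 0.082 + 0.124 = 0.259.
P(V=4) = 0.019 + 0.094 + 0.044 = 0.157.
P(V ∈ {0, 4}) = 0.259 + 0.157 = 0.416; P(U=0, V ∈ {0, 4}) = 0.053 + 0.019 = 0.072.
P(U=0 | V ∈ {0, 4}) = 0.072/0.416 = 0.173.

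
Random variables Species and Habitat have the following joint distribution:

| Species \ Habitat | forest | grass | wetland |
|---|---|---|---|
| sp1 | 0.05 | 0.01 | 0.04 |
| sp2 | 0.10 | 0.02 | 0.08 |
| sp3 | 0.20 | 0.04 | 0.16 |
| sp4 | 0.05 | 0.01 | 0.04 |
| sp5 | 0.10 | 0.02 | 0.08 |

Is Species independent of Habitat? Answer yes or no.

yes

Every cell satisfies P(Species,Habitat) = P(Species)·P(Habitat). For instance P(Species=sp1) = 0.10, P(Habitat=grass) = 0.10, and 0.10×0.10 = 0.01 matches the joint entry. So Species and Habitat are independent.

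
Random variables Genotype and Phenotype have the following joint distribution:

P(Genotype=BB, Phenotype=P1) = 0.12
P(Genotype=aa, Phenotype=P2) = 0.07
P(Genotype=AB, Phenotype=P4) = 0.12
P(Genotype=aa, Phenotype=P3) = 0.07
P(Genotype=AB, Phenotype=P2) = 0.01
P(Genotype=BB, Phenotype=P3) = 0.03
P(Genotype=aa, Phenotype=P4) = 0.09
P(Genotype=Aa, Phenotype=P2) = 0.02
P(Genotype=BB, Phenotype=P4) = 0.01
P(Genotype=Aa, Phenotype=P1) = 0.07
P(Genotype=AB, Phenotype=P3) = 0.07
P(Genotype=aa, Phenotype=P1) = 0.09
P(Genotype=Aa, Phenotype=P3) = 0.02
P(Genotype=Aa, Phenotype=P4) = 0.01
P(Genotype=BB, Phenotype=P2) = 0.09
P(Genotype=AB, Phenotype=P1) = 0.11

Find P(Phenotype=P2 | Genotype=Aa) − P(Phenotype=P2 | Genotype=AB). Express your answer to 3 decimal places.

P(Genotype=Aa) = 0.07 + 0.02 + 0.02 + 0.01 = 0.12; P(Phenotype=P2 | Genotype=Aa) = 0.02/0.12 = 0.1667.
P(Genotype=AB) = 0.11 + 0.01 + 0.07 + 0.12 = 0.31; P(Phenotype=P2 | Genotype=AB) = 0.01/0.31 = 0.0323.
Difference = 0.134.

0.134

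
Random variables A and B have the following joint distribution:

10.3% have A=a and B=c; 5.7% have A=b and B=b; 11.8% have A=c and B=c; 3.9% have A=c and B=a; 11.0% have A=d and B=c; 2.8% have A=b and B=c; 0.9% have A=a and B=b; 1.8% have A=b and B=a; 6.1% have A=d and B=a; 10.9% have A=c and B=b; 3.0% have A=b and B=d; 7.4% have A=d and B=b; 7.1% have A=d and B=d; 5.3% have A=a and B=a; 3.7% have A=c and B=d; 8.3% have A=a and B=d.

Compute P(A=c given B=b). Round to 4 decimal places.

0.4378

P(B=b) = 0.009 + 0.057 + 0.109 + 0.074 = 0.249.
P(A=c | B=b) = 0.109/0.249 = 0.4378.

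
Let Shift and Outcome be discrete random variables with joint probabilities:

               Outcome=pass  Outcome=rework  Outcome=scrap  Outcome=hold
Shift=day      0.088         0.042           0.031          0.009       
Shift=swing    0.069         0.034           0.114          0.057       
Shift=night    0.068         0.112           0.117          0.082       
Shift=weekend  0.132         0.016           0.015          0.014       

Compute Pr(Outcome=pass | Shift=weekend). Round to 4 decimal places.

0.7458

P(Shift=weekend) = 0.132 + 0.016 + 0.015 + 0.014 = 0.177.
P(Outcome=pass | Shift=weekend) = 0.132/0.177 = 0.7458.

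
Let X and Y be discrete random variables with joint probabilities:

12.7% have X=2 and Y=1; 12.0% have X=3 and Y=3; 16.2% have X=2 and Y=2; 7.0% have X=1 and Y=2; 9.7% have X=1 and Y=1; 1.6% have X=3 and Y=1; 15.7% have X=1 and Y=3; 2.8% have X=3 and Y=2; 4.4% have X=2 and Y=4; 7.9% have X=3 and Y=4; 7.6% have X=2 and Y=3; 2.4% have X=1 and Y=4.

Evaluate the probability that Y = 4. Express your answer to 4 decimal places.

0.1470

P(Y=4) = 0.024 + 0.044 + 0.079 = 0.147.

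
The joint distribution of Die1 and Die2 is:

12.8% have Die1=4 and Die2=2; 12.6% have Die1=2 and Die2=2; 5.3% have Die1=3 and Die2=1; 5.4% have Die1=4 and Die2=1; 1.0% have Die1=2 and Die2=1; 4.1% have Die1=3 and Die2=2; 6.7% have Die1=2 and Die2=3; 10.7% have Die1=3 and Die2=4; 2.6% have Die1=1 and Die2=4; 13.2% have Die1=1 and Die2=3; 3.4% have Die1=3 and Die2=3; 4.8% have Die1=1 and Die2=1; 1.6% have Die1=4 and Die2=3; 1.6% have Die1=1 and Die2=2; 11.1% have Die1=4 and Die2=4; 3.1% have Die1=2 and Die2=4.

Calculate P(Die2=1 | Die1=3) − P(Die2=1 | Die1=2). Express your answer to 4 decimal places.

0.1828

P(Die1=3) = 0.053 + 0.041 + 0.034 + 0.107 = 0.235; P(Die2=1 | Die1=3) = 0.053/0.235 = 0.22553.
P(Die1=2) = 0.010 + 0.126 + 0.067 + 0.031 = 0.234; P(Die2=1 | Die1=2) = 0.010/0.234 = 0.04274.
Difference = 0.1828.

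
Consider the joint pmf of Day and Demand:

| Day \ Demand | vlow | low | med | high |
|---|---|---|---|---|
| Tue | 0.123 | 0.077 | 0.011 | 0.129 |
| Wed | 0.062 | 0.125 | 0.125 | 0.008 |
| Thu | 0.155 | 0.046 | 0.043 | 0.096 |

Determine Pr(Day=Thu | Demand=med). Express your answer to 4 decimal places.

0.2402

P(Demand=med) = 0.011 + 0.125 + 0.043 = 0.179.
P(Day=Thu | Demand=med) = 0.043/0.179 = 0.2402.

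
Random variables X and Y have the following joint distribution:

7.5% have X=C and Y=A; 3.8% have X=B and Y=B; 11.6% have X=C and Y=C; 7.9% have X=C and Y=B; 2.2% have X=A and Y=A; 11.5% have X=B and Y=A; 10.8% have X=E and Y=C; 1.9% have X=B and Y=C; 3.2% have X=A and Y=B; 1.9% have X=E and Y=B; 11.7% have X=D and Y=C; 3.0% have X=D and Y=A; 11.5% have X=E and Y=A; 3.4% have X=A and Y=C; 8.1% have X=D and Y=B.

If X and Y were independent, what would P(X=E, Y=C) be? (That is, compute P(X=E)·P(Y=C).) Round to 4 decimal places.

P(X=E) = 0.115 + 0.019 + 0.108 = 0.242.
P(Y=C) = 0.034 + 0.019 + 0.116 + 0.117 + 0.108 = 0.394.
Product: 0.242 × 0.394 = 0.0953.

0.0953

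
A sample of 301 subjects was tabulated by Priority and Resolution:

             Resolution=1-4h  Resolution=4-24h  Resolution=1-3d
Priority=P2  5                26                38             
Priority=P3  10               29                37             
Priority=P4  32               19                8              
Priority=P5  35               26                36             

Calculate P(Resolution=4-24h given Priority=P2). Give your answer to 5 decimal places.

Total with Priority=P2: 5 + 26 + 38 = 69.
P(Resolution=4-24h | Priority=P2) = 26/69 = 0.37681.

0.37681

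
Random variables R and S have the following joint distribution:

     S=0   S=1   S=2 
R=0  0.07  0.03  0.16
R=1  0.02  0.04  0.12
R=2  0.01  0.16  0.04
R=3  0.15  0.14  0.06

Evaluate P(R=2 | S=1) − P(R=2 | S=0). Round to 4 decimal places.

0.3924

P(S=1) = 0.03 + 0.04 + 0.16 + 0.14 = 0.37; P(R=2 | S=1) = 0.16/0.37 = 0.43243.
P(S=0) = 0.07 + 0.02 + 0.01 + 0.15 = 0.25; P(R=2 | S=0) = 0.01/0.25 = 0.04000.
Difference = 0.3924.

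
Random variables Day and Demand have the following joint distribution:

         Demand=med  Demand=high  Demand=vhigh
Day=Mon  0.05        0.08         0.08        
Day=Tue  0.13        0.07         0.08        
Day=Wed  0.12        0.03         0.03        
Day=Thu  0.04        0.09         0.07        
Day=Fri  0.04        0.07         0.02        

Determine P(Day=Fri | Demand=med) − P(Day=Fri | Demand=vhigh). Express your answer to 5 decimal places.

0.03383

P(Demand=med) = 0.05 + 0.13 + 0.12 + 0.04 + 0.04 = 0.38; P(Day=Fri | Demand=med) = 0.04/0.38 = 0.105263.
P(Demand=vhigh) = 0.08 + 0.08 + 0.03 + 0.07 + 0.02 = 0.28; P(Day=Fri | Demand=vhigh) = 0.02/0.28 = 0.071429.
Difference = 0.03383.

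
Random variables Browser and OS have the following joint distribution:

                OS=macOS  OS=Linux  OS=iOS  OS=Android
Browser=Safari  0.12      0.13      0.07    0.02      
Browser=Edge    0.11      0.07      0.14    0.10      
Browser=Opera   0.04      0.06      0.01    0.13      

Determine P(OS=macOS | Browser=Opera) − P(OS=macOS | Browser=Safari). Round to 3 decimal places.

P(Browser=Opera) = 0.04 + 0.06 + 0.01 + 0.13 = 0.24; P(OS=macOS | Browser=Opera) = 0.04/0.24 = 0.1667.
P(Browser=Safari) = 0.12 + 0.13 + 0.07 + 0.02 = 0.34; P(OS=macOS | Browser=Safari) = 0.12/0.34 = 0.3529.
Difference = -0.186.

-0.186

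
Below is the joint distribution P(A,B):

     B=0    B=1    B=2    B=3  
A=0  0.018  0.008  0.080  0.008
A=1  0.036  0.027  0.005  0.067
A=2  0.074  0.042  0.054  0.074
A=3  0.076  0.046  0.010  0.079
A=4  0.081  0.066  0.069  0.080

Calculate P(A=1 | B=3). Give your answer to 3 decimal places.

P(B=3) = 0.008 + 0.067 + 0.074 + 0.079 + 0.080 = 0.308.
P(A=1 | B=3) = 0.067/0.308 = 0.218.

0.218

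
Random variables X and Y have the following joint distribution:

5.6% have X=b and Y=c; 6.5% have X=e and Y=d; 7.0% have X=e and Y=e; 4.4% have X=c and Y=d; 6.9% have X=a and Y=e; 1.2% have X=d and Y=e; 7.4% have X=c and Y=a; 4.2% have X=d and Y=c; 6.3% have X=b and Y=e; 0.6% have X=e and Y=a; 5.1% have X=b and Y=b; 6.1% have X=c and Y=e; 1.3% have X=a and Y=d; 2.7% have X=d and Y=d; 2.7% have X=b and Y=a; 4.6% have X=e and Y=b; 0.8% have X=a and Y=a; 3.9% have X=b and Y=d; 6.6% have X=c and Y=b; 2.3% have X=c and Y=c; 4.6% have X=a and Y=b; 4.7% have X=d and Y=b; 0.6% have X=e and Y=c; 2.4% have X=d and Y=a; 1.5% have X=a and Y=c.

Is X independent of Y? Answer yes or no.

no

P(X=c) = 0.268 and P(Y=a) = 0.139, so their product is 0.03725, but P(X=c, Y=a) = 0.074. Since these differ, X and Y are not independent.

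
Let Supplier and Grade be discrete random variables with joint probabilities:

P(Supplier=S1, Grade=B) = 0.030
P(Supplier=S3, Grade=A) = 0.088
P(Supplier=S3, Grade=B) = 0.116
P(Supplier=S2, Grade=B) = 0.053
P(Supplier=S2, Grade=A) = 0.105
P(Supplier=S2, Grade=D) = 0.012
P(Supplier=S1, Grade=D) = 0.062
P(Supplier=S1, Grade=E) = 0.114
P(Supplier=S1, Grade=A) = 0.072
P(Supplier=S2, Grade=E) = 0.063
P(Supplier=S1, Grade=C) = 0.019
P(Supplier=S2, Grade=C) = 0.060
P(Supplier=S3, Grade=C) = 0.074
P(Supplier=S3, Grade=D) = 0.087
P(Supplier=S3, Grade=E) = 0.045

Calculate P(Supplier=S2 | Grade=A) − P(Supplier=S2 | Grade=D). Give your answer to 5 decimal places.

P(Grade=A) = 0.072 + 0.105 + 0.088 = 0.265; P(Supplier=S2 | Grade=A) = 0.105/0.265 = 0.396226.
P(Grade=D) = 0.062 + 0.012 + 0.087 = 0.161; P(Supplier=S2 | Grade=D) = 0.012/0.161 = 0.074534.
Difference = 0.32169.

0.32169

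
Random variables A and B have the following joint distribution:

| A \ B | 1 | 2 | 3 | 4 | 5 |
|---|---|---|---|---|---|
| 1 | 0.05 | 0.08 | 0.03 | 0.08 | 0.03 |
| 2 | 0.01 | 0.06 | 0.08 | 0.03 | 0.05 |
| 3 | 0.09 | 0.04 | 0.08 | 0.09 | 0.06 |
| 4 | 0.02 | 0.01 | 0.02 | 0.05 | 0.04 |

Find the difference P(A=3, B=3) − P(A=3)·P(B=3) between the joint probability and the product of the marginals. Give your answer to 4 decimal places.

P(A=3) = 0.09 + 0.04 + 0.08 + 0.09 + 0.06 = 0.36.
P(B=3) = 0.03 + 0.08 + 0.08 + 0.02 = 0.21.
P(A=3, B=3) − P(A=3)P(B=3) = 0.08 − 0.36×0.21 = 0.0044.

0.0044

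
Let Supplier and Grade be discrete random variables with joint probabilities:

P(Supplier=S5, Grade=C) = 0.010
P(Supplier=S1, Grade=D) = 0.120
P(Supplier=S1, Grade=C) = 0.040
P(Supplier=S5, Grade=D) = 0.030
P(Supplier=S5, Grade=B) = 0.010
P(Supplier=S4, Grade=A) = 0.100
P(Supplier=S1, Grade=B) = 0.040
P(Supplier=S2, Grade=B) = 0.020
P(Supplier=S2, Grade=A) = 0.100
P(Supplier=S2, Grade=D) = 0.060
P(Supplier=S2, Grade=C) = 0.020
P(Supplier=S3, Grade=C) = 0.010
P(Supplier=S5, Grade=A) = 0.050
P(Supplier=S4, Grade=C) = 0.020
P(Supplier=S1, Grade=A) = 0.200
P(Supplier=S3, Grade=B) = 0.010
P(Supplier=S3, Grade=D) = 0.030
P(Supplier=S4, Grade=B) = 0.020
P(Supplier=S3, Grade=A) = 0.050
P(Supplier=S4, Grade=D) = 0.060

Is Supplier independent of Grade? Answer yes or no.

Every cell satisfies P(Supplier,Grade) = P(Supplier)·P(Grade). For instance P(Supplier=S4) = 0.200, P(Grade=C) = 0.100, and 0.200×0.100 = 0.020 matches the joint entry. So Supplier and Grade are independent.

yes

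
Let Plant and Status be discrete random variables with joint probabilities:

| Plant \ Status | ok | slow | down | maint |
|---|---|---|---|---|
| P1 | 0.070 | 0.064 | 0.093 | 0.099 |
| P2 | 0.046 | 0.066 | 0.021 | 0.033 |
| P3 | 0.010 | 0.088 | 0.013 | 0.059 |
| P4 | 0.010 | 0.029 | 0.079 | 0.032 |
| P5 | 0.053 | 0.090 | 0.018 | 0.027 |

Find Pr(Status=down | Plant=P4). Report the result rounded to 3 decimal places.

P(Plant=P4) = 0.010 + 0.029 + 0.079 + 0.032 = 0.150.
P(Status=down | Plant=P4) = 0.079/0.150 = 0.527.

0.527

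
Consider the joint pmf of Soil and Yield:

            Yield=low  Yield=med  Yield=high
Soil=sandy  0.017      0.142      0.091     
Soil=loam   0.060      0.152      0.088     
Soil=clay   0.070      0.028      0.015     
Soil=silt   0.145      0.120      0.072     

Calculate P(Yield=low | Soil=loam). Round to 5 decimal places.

P(Soil=loam) = 0.060 + 0.152 + 0.088 = 0.300.
P(Yield=low | Soil=loam) = 0.060/0.300 = 0.20000.

0.20000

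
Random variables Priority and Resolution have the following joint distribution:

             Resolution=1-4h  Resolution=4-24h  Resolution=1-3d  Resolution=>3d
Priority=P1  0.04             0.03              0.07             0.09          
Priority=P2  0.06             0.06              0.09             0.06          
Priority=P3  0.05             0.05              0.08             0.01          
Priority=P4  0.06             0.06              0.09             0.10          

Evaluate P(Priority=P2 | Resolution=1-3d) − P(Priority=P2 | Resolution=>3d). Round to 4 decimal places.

P(Resolution=1-3d) = 0.07 + 0.09 + 0.08 + 0.09 = 0.33; P(Priority=P2 | Resolution=1-3d) = 0.09/0.33 = 0.27273.
P(Resolution=>3d) = 0.09 + 0.06 + 0.01 + 0.10 = 0.26; P(Priority=P2 | Resolution=>3d) = 0.06/0.26 = 0.23077.
Difference = 0.0420.

0.0420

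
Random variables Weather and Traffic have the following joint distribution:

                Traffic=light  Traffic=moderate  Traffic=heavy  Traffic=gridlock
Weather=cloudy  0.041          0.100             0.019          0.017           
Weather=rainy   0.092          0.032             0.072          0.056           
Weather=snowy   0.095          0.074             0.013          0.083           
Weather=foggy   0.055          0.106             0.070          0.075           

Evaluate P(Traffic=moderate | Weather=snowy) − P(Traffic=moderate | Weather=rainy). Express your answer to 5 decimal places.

0.15226

P(Weather=snowy) = 0.095 + 0.074 + 0.013 + 0.083 = 0.265; P(Traffic=moderate | Weather=snowy) = 0.074/0.265 = 0.279245.
P(Weather=rainy) = 0.092 + 0.032 + 0.072 + 0.056 = 0.252; P(Traffic=moderate | Weather=rainy) = 0.032/0.252 = 0.126984.
Difference = 0.15226.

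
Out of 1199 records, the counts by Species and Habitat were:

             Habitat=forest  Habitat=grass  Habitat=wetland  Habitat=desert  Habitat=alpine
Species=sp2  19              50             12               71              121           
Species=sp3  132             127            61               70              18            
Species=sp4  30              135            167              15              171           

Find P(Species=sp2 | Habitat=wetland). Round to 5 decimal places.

0.05000

Total with Habitat=wetland: 12 + 61 + 167 = 240.
P(Species=sp2 | Habitat=wetland) = 12/240 = 0.05000.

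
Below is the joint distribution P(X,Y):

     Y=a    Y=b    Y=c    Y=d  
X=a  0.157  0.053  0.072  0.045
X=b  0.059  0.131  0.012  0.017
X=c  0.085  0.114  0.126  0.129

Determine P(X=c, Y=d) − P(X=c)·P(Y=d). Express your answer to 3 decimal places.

P(X=c) = 0.085 + 0.114 + 0.126 + 0.129 = 0.454.
P(Y=d) = 0.045 + 0.017 + 0.129 = 0.191.
P(X=c, Y=d) − P(X=c)P(Y=d) = 0.129 − 0.454×0.191 = 0.042.

0.042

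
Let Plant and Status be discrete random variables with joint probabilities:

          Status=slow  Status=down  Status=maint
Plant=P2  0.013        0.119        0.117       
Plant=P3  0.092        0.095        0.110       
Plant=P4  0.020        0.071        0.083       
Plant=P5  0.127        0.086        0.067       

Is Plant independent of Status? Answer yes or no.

P(Plant=P5) = 0.280 and P(Status=slow) = 0.252, so their product is 0.07056, but P(Plant=P5, Status=slow) = 0.127. Since these differ, Plant and Status are not independent.

no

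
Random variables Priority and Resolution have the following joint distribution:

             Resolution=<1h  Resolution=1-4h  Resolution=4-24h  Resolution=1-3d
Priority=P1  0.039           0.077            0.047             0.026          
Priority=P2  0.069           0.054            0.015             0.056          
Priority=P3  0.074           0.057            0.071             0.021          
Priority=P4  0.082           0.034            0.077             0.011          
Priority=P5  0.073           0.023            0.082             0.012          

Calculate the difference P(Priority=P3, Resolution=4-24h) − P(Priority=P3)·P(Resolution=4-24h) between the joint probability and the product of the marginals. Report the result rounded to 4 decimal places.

0.0059

P(Priority=P3) = 0.074 + 0.057 + 0.071 + 0.021 = 0.223.
P(Resolution=4-24h) = 0.047 + 0.015 + 0.071 + 0.077 + 0.082 = 0.292.
P(Priority=P3, Resolution=4-24h) − P(Priority=P3)P(Resolution=4-24h) = 0.071 − 0.223×0.292 = 0.0059.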